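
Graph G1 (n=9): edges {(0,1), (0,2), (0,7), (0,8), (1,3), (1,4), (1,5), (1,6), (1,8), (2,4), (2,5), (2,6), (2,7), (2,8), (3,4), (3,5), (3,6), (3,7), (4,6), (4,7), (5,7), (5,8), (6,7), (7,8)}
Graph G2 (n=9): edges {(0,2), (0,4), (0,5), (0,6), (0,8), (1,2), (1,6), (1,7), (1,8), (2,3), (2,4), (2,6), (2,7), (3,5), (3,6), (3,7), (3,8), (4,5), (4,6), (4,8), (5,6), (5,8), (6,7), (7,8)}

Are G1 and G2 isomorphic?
Yes, isomorphic

The graphs are isomorphic.
One valid mapping φ: V(G1) → V(G2): 0→1, 1→8, 2→2, 3→5, 4→4, 5→3, 6→0, 7→6, 8→7

Verify φ preserves adjacency — for each edge of G1, its image is an edge of G2:
  (0,1) → (φ(0),φ(1)) = (1,8) ∈ E(G2) ✓
  (0,2) → (φ(0),φ(2)) = (1,2) ∈ E(G2) ✓
  (0,7) → (φ(0),φ(7)) = (1,6) ∈ E(G2) ✓
  (0,8) → (φ(0),φ(8)) = (1,7) ∈ E(G2) ✓
  (1,3) → (φ(1),φ(3)) = (5,8) ∈ E(G2) ✓
  (1,4) → (φ(1),φ(4)) = (4,8) ∈ E(G2) ✓
  (1,5) → (φ(1),φ(5)) = (3,8) ∈ E(G2) ✓
  (1,6) → (φ(1),φ(6)) = (0,8) ∈ E(G2) ✓
  (1,8) → (φ(1),φ(8)) = (7,8) ∈ E(G2) ✓
  (2,4) → (φ(2),φ(4)) = (2,4) ∈ E(G2) ✓
  (2,5) → (φ(2),φ(5)) = (2,3) ∈ E(G2) ✓
  (2,6) → (φ(2),φ(6)) = (0,2) ∈ E(G2) ✓
  (2,7) → (φ(2),φ(7)) = (2,6) ∈ E(G2) ✓
  (2,8) → (φ(2),φ(8)) = (2,7) ∈ E(G2) ✓
  (3,4) → (φ(3),φ(4)) = (4,5) ∈ E(G2) ✓
  (3,5) → (φ(3),φ(5)) = (3,5) ∈ E(G2) ✓
  (3,6) → (φ(3),φ(6)) = (0,5) ∈ E(G2) ✓
  (3,7) → (φ(3),φ(7)) = (5,6) ∈ E(G2) ✓
  (4,6) → (φ(4),φ(6)) = (0,4) ∈ E(G2) ✓
  (4,7) → (φ(4),φ(7)) = (4,6) ∈ E(G2) ✓
  (5,7) → (φ(5),φ(7)) = (3,6) ∈ E(G2) ✓
  (5,8) → (φ(5),φ(8)) = (3,7) ∈ E(G2) ✓
  (6,7) → (φ(6),φ(7)) = (0,6) ∈ E(G2) ✓
  (7,8) → (φ(7),φ(8)) = (6,7) ∈ E(G2) ✓
All 24 edges of G1 map to edges of G2, and |E(G1)| = |E(G2)| = 24, so φ is a bijection on edges as well as vertices. Hence G1 ≅ G2.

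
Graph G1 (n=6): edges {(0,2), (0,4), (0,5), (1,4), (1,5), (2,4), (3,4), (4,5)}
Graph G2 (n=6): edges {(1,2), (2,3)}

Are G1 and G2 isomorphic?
No, not isomorphic

The graphs are NOT isomorphic.

Connected components of G1: 1 component(s) with vertex sets [[0, 1, 2, 3, 4, 5]], sizes [6].
Connected components of G2: 4 component(s) with vertex sets [[0], [4], [5], [1, 2, 3]], sizes [1, 1, 1, 3].
The number of connected components (and the multiset of component sizes) is an isomorphism invariant — an isomorphism maps each component of G1 bijectively onto a component of G2. Since G1 has 1 component(s) and G2 has 4, they cannot be isomorphic.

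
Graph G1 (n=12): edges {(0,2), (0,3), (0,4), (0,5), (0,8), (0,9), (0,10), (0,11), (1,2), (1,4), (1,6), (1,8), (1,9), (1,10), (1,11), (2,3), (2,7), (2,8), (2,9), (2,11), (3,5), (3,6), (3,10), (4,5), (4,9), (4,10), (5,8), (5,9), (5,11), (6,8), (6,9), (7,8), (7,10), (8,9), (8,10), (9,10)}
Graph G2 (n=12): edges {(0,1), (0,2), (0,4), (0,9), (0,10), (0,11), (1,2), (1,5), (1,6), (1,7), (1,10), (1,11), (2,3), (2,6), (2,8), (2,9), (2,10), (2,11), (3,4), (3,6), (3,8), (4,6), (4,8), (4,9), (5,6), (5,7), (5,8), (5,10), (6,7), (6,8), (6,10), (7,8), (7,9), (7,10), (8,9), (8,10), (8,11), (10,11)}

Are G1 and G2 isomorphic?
No, not isomorphic

The graphs are NOT isomorphic.

Degrees in G1: deg(0)=8, deg(1)=7, deg(2)=7, deg(3)=5, deg(4)=5, deg(5)=6, deg(6)=4, deg(7)=3, deg(8)=8, deg(9)=8, deg(10)=7, deg(11)=4.
Sorted degree sequence of G1: [8, 8, 8, 7, 7, 7, 6, 5, 5, 4, 4, 3].
Degrees in G2: deg(0)=6, deg(1)=7, deg(2)=8, deg(3)=4, deg(4)=5, deg(5)=5, deg(6)=8, deg(7)=6, deg(8)=9, deg(9)=5, deg(10)=8, deg(11)=5.
Sorted degree sequence of G2: [9, 8, 8, 8, 7, 6, 6, 5, 5, 5, 5, 4].
The (sorted) degree sequence is an isomorphism invariant, so since G1 and G2 have different degree sequences they cannot be isomorphic.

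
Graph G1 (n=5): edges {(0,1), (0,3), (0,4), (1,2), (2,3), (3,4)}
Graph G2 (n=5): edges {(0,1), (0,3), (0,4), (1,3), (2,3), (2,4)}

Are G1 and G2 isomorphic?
Yes, isomorphic

The graphs are isomorphic.
One valid mapping φ: V(G1) → V(G2): 0→0, 1→4, 2→2, 3→3, 4→1

Verify φ preserves adjacency — for each edge of G1, its image is an edge of G2:
  (0,1) → (φ(0),φ(1)) = (0,4) ∈ E(G2) ✓
  (0,3) → (φ(0),φ(3)) = (0,3) ∈ E(G2) ✓
  (0,4) → (φ(0),φ(4)) = (0,1) ∈ E(G2) ✓
  (1,2) → (φ(1),φ(2)) = (2,4) ∈ E(G2) ✓
  (2,3) → (φ(2),φ(3)) = (2,3) ∈ E(G2) ✓
  (3,4) → (φ(3),φ(4)) = (1,3) ∈ E(G2) ✓
All 6 edges of G1 map to edges of G2, and |E(G1)| = |E(G2)| = 6, so φ is a bijection on edges as well as vertices. Hence G1 ≅ G2.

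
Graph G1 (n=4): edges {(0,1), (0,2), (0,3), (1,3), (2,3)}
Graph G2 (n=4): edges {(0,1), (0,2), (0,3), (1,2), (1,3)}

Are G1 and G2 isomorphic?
Yes, isomorphic

The graphs are isomorphic.
One valid mapping φ: V(G1) → V(G2): 0→0, 1→2, 2→3, 3→1

Verify φ preserves adjacency — for each edge of G1, its image is an edge of G2:
  (0,1) → (φ(0),φ(1)) = (0,2) ∈ E(G2) ✓
  (0,2) → (φ(0),φ(2)) = (0,3) ∈ E(G2) ✓
  (0,3) → (φ(0),φ(3)) = (0,1) ∈ E(G2) ✓
  (1,3) → (φ(1),φ(3)) = (1,2) ∈ E(G2) ✓
  (2,3) → (φ(2),φ(3)) = (1,3) ∈ E(G2) ✓
All 5 edges of G1 map to edges of G2, and |E(G1)| = |E(G2)| = 5, so φ is a bijection on edges as well as vertices. Hence G1 ≅ G2.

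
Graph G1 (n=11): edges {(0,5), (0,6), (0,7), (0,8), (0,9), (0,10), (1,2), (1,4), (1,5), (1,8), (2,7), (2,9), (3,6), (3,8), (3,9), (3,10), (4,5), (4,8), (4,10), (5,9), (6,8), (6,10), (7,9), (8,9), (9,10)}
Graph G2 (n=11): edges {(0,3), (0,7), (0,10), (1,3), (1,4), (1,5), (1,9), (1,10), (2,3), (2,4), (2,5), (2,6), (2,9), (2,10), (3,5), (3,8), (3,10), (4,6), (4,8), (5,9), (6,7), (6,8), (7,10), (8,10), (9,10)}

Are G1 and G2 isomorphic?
Yes, isomorphic

The graphs are isomorphic.
One valid mapping φ: V(G1) → V(G2): 0→3, 1→6, 2→7, 3→9, 4→4, 5→8, 6→5, 7→0, 8→2, 9→10, 10→1

Verify φ preserves adjacency — for each edge of G1, its image is an edge of G2:
  (0,5) → (φ(0),φ(5)) = (3,8) ∈ E(G2) ✓
  (0,6) → (φ(0),φ(6)) = (3,5) ∈ E(G2) ✓
  (0,7) → (φ(0),φ(7)) = (0,3) ∈ E(G2) ✓
  (0,8) → (φ(0),φ(8)) = (2,3) ∈ E(G2) ✓
  (0,9) → (φ(0),φ(9)) = (3,10) ∈ E(G2) ✓
  (0,10) → (φ(0),φ(10)) = (1,3) ∈ E(G2) ✓
  (1,2) → (φ(1),φ(2)) = (6,7) ∈ E(G2) ✓
  (1,4) → (φ(1),φ(4)) = (4,6) ∈ E(G2) ✓
  (1,5) → (φ(1),φ(5)) = (6,8) ∈ E(G2) ✓
  (1,8) → (φ(1),φ(8)) = (2,6) ∈ E(G2) ✓
  (2,7) → (φ(2),φ(7)) = (0,7) ∈ E(G2) ✓
  (2,9) → (φ(2),φ(9)) = (7,10) ∈ E(G2) ✓
  (3,6) → (φ(3),φ(6)) = (5,9) ∈ E(G2) ✓
  (3,8) → (φ(3),φ(8)) = (2,9) ∈ E(G2) ✓
  (3,9) → (φ(3),φ(9)) = (9,10) ∈ E(G2) ✓
  (3,10) → (φ(3),φ(10)) = (1,9) ∈ E(G2) ✓
  (4,5) → (φ(4),φ(5)) = (4,8) ∈ E(G2) ✓
  (4,8) → (φ(4),φ(8)) = (2,4) ∈ E(G2) ✓
  (4,10) → (φ(4),φ(10)) = (1,4) ∈ E(G2) ✓
  (5,9) → (φ(5),φ(9)) = (8,10) ∈ E(G2) ✓
  (6,8) → (φ(6),φ(8)) = (2,5) ∈ E(G2) ✓
  (6,10) → (φ(6),φ(10)) = (1,5) ∈ E(G2) ✓
  (7,9) → (φ(7),φ(9)) = (0,10) ∈ E(G2) ✓
  (8,9) → (φ(8),φ(9)) = (2,10) ∈ E(G2) ✓
  (9,10) → (φ(9),φ(10)) = (1,10) ∈ E(G2) ✓
All 25 edges of G1 map to edges of G2, and |E(G1)| = |E(G2)| = 25, so φ is a bijection on edges as well as vertices. Hence G1 ≅ G2.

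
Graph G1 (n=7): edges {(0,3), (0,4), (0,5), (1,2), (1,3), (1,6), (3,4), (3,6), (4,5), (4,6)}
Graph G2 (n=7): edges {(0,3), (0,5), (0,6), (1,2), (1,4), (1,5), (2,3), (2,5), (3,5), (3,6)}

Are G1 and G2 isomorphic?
Yes, isomorphic

The graphs are isomorphic.
One valid mapping φ: V(G1) → V(G2): 0→0, 1→1, 2→4, 3→5, 4→3, 5→6, 6→2

Verify φ preserves adjacency — for each edge of G1, its image is an edge of G2:
  (0,3) → (φ(0),φ(3)) = (0,5) ∈ E(G2) ✓
  (0,4) → (φ(0),φ(4)) = (0,3) ∈ E(G2) ✓
  (0,5) → (φ(0),φ(5)) = (0,6) ∈ E(G2) ✓
  (1,2) → (φ(1),φ(2)) = (1,4) ∈ E(G2) ✓
  (1,3) → (φ(1),φ(3)) = (1,5) ∈ E(G2) ✓
  (1,6) → (φ(1),φ(6)) = (1,2) ∈ E(G2) ✓
  (3,4) → (φ(3),φ(4)) = (3,5) ∈ E(G2) ✓
  (3,6) → (φ(3),φ(6)) = (2,5) ∈ E(G2) ✓
  (4,5) → (φ(4),φ(5)) = (3,6) ∈ E(G2) ✓
  (4,6) → (φ(4),φ(6)) = (2,3) ∈ E(G2) ✓
All 10 edges of G1 map to edges of G2, and |E(G1)| = |E(G2)| = 10, so φ is a bijection on edges as well as vertices. Hence G1 ≅ G2.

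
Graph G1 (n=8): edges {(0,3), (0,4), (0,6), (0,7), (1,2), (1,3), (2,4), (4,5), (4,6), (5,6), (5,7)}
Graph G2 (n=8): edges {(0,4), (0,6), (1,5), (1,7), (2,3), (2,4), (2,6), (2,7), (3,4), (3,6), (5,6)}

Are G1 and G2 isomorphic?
Yes, isomorphic

The graphs are isomorphic.
One valid mapping φ: V(G1) → V(G2): 0→6, 1→1, 2→7, 3→5, 4→2, 5→4, 6→3, 7→0

Verify φ preserves adjacency — for each edge of G1, its image is an edge of G2:
  (0,3) → (φ(0),φ(3)) = (5,6) ∈ E(G2) ✓
  (0,4) → (φ(0),φ(4)) = (2,6) ∈ E(G2) ✓
  (0,6) → (φ(0),φ(6)) = (3,6) ∈ E(G2) ✓
  (0,7) → (φ(0),φ(7)) = (0,6) ∈ E(G2) ✓
  (1,2) → (φ(1),φ(2)) = (1,7) ∈ E(G2) ✓
  (1,3) → (φ(1),φ(3)) = (1,5) ∈ E(G2) ✓
  (2,4) → (φ(2),φ(4)) = (2,7) ∈ E(G2) ✓
  (4,5) → (φ(4),φ(5)) = (2,4) ∈ E(G2) ✓
  (4,6) → (φ(4),φ(6)) = (2,3) ∈ E(G2) ✓
  (5,6) → (φ(5),φ(6)) = (3,4) ∈ E(G2) ✓
  (5,7) → (φ(5),φ(7)) = (0,4) ∈ E(G2) ✓
All 11 edges of G1 map to edges of G2, and |E(G1)| = |E(G2)| = 11, so φ is a bijection on edges as well as vertices. Hence G1 ≅ G2.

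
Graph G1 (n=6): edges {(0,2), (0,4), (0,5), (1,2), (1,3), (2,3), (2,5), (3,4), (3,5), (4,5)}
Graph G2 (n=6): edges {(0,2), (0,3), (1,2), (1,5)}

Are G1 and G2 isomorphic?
No, not isomorphic

The graphs are NOT isomorphic.

Connected components of G1: 1 component(s) with vertex sets [[0, 1, 2, 3, 4, 5]], sizes [6].
Connected components of G2: 2 component(s) with vertex sets [[4], [0, 1, 2, 3, 5]], sizes [1, 5].
The number of connected components (and the multiset of component sizes) is an isomorphism invariant — an isomorphism maps each component of G1 bijectively onto a component of G2. Since G1 has 1 component(s) and G2 has 2, they cannot be isomorphic.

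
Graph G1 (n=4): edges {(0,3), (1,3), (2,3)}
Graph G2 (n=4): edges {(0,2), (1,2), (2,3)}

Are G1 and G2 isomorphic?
Yes, isomorphic

The graphs are isomorphic.
One valid mapping φ: V(G1) → V(G2): 0→1, 1→0, 2→3, 3→2

Verify φ preserves adjacency — for each edge of G1, its image is an edge of G2:
  (0,3) → (φ(0),φ(3)) = (1,2) ∈ E(G2) ✓
  (1,3) → (φ(1),φ(3)) = (0,2) ∈ E(G2) ✓
  (2,3) → (φ(2),φ(3)) = (2,3) ∈ E(G2) ✓
All 3 edges of G1 map to edges of G2, and |E(G1)| = |E(G2)| = 3, so φ is a bijection on edges as well as vertices. Hence G1 ≅ G2.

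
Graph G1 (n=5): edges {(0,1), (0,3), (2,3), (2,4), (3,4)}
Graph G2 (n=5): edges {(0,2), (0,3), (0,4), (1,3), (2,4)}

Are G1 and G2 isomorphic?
Yes, isomorphic

The graphs are isomorphic.
One valid mapping φ: V(G1) → V(G2): 0→3, 1→1, 2→4, 3→0, 4→2

Verify φ preserves adjacency — for each edge of G1, its image is an edge of G2:
  (0,1) → (φ(0),φ(1)) = (1,3) ∈ E(G2) ✓
  (0,3) → (φ(0),φ(3)) = (0,3) ∈ E(G2) ✓
  (2,3) → (φ(2),φ(3)) = (0,4) ∈ E(G2) ✓
  (2,4) → (φ(2),φ(4)) = (2,4) ∈ E(G2) ✓
  (3,4) → (φ(3),φ(4)) = (0,2) ∈ E(G2) ✓
All 5 edges of G1 map to edges of G2, and |E(G1)| = |E(G2)| = 5, so φ is a bijection on edges as well as vertices. Hence G1 ≅ G2.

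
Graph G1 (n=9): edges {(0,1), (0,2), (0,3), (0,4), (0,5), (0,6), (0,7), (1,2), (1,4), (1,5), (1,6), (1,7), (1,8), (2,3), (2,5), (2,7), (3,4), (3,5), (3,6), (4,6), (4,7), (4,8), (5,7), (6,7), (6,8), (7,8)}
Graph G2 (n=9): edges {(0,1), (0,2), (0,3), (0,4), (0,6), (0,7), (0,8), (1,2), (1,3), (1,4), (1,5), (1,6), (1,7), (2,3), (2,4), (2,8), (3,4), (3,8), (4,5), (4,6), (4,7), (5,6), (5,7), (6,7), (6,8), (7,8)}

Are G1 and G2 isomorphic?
Yes, isomorphic

The graphs are isomorphic.
One valid mapping φ: V(G1) → V(G2): 0→0, 1→1, 2→2, 3→8, 4→7, 5→3, 6→6, 7→4, 8→5

Verify φ preserves adjacency — for each edge of G1, its image is an edge of G2:
  (0,1) → (φ(0),φ(1)) = (0,1) ∈ E(G2) ✓
  (0,2) → (φ(0),φ(2)) = (0,2) ∈ E(G2) ✓
  (0,3) → (φ(0),φ(3)) = (0,8) ∈ E(G2) ✓
  (0,4) → (φ(0),φ(4)) = (0,7) ∈ E(G2) ✓
  (0,5) → (φ(0),φ(5)) = (0,3) ∈ E(G2) ✓
  (0,6) → (φ(0),φ(6)) = (0,6) ∈ E(G2) ✓
  (0,7) → (φ(0),φ(7)) = (0,4) ∈ E(G2) ✓
  (1,2) → (φ(1),φ(2)) = (1,2) ∈ E(G2) ✓
  (1,4) → (φ(1),φ(4)) = (1,7) ∈ E(G2) ✓
  (1,5) → (φ(1),φ(5)) = (1,3) ∈ E(G2) ✓
  (1,6) → (φ(1),φ(6)) = (1,6) ∈ E(G2) ✓
  (1,7) → (φ(1),φ(7)) = (1,4) ∈ E(G2) ✓
  (1,8) → (φ(1),φ(8)) = (1,5) ∈ E(G2) ✓
  (2,3) → (φ(2),φ(3)) = (2,8) ∈ E(G2) ✓
  (2,5) → (φ(2),φ(5)) = (2,3) ∈ E(G2) ✓
  (2,7) → (φ(2),φ(7)) = (2,4) ∈ E(G2) ✓
  (3,4) → (φ(3),φ(4)) = (7,8) ∈ E(G2) ✓
  (3,5) → (φ(3),φ(5)) = (3,8) ∈ E(G2) ✓
  (3,6) → (φ(3),φ(6)) = (6,8) ∈ E(G2) ✓
  (4,6) → (φ(4),φ(6)) = (6,7) ∈ E(G2) ✓
  (4,7) → (φ(4),φ(7)) = (4,7) ∈ E(G2) ✓
  (4,8) → (φ(4),φ(8)) = (5,7) ∈ E(G2) ✓
  (5,7) → (φ(5),φ(7)) = (3,4) ∈ E(G2) ✓
  (6,7) → (φ(6),φ(7)) = (4,6) ∈ E(G2) ✓
  (6,8) → (φ(6),φ(8)) = (5,6) ∈ E(G2) ✓
  (7,8) → (φ(7),φ(8)) = (4,5) ∈ E(G2) ✓
All 26 edges of G1 map to edges of G2, and |E(G1)| = |E(G2)| = 26, so φ is a bijection on edges as well as vertices. Hence G1 ≅ G2.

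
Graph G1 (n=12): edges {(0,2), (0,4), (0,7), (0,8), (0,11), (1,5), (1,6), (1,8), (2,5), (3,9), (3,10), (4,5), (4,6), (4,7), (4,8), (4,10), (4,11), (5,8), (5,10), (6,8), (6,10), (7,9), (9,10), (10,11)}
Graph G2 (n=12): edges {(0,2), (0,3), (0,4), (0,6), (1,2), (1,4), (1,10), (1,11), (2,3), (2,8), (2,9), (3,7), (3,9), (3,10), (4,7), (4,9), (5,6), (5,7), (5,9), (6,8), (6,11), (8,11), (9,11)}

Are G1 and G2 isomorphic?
No, not isomorphic

The graphs are NOT isomorphic.

Degrees in G1: deg(0)=5, deg(1)=3, deg(2)=2, deg(3)=2, deg(4)=7, deg(5)=5, deg(6)=4, deg(7)=3, deg(8)=5, deg(9)=3, deg(10)=6, deg(11)=3.
Sorted degree sequence of G1: [7, 6, 5, 5, 5, 4, 3, 3, 3, 3, 2, 2].
Degrees in G2: deg(0)=4, deg(1)=4, deg(2)=5, deg(3)=5, deg(4)=4, deg(5)=3, deg(6)=4, deg(7)=3, deg(8)=3, deg(9)=5, deg(10)=2, deg(11)=4.
Sorted degree sequence of G2: [5, 5, 5, 4, 4, 4, 4, 4, 3, 3, 3, 2].
The (sorted) degree sequence is an isomorphism invariant, so since G1 and G2 have different degree sequences they cannot be isomorphic.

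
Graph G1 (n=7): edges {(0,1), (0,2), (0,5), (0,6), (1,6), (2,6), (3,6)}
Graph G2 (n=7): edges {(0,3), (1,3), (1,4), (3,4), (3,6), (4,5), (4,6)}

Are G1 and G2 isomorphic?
Yes, isomorphic

The graphs are isomorphic.
One valid mapping φ: V(G1) → V(G2): 0→3, 1→1, 2→6, 3→5, 4→2, 5→0, 6→4

Verify φ preserves adjacency — for each edge of G1, its image is an edge of G2:
  (0,1) → (φ(0),φ(1)) = (1,3) ∈ E(G2) ✓
  (0,2) → (φ(0),φ(2)) = (3,6) ∈ E(G2) ✓
  (0,5) → (φ(0),φ(5)) = (0,3) ∈ E(G2) ✓
  (0,6) → (φ(0),φ(6)) = (3,4) ∈ E(G2) ✓
  (1,6) → (φ(1),φ(6)) = (1,4) ∈ E(G2) ✓
  (2,6) → (φ(2),φ(6)) = (4,6) ∈ E(G2) ✓
  (3,6) → (φ(3),φ(6)) = (4,5) ∈ E(G2) ✓
All 7 edges of G1 map to edges of G2, and |E(G1)| = |E(G2)| = 7, so φ is a bijection on edges as well as vertices. Hence G1 ≅ G2.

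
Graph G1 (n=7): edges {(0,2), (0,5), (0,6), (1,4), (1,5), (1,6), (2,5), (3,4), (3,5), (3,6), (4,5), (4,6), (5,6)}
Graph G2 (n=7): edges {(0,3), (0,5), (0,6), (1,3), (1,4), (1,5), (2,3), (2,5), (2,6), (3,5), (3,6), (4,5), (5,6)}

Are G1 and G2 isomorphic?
Yes, isomorphic

The graphs are isomorphic.
One valid mapping φ: V(G1) → V(G2): 0→1, 1→0, 2→4, 3→2, 4→6, 5→5, 6→3

Verify φ preserves adjacency — for each edge of G1, its image is an edge of G2:
  (0,2) → (φ(0),φ(2)) = (1,4) ∈ E(G2) ✓
  (0,5) → (φ(0),φ(5)) = (1,5) ∈ E(G2) ✓
  (0,6) → (φ(0),φ(6)) = (1,3) ∈ E(G2) ✓
  (1,4) → (φ(1),φ(4)) = (0,6) ∈ E(G2) ✓
  (1,5) → (φ(1),φ(5)) = (0,5) ∈ E(G2) ✓
  (1,6) → (φ(1),φ(6)) = (0,3) ∈ E(G2) ✓
  (2,5) → (φ(2),φ(5)) = (4,5) ∈ E(G2) ✓
  (3,4) → (φ(3),φ(4)) = (2,6) ∈ E(G2) ✓
  (3,5) → (φ(3),φ(5)) = (2,5) ∈ E(G2) ✓
  (3,6) → (φ(3),φ(6)) = (2,3) ∈ E(G2) ✓
  (4,5) → (φ(4),φ(5)) = (5,6) ∈ E(G2) ✓
  (4,6) → (φ(4),φ(6)) = (3,6) ∈ E(G2) ✓
  (5,6) → (φ(5),φ(6)) = (3,5) ∈ E(G2) ✓
All 13 edges of G1 map to edges of G2, and |E(G1)| = |E(G2)| = 13, so φ is a bijection on edges as well as vertices. Hence G1 ≅ G2.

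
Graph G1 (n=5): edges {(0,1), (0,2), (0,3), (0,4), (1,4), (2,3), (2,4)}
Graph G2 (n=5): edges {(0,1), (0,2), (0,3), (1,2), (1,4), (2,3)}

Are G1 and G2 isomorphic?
No, not isomorphic

The graphs are NOT isomorphic.

Degrees in G1: deg(0)=4, deg(1)=2, deg(2)=3, deg(3)=2, deg(4)=3.
Sorted degree sequence of G1: [4, 3, 3, 2, 2].
Degrees in G2: deg(0)=3, deg(1)=3, deg(2)=3, deg(3)=2, deg(4)=1.
Sorted degree sequence of G2: [3, 3, 3, 2, 1].
The (sorted) degree sequence is an isomorphism invariant, so since G1 and G2 have different degree sequences they cannot be isomorphic.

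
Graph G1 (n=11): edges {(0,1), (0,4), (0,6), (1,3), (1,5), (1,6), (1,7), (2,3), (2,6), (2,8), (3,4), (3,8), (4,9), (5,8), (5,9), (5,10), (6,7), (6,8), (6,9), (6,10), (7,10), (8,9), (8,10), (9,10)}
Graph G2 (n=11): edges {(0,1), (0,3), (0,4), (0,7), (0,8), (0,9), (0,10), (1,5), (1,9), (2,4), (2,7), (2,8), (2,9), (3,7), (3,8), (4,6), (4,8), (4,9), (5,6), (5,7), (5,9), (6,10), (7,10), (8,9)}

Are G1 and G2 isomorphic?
Yes, isomorphic

The graphs are isomorphic.
One valid mapping φ: V(G1) → V(G2): 0→10, 1→7, 2→1, 3→5, 4→6, 5→2, 6→0, 7→3, 8→9, 9→4, 10→8

Verify φ preserves adjacency — for each edge of G1, its image is an edge of G2:
  (0,1) → (φ(0),φ(1)) = (7,10) ∈ E(G2) ✓
  (0,4) → (φ(0),φ(4)) = (6,10) ∈ E(G2) ✓
  (0,6) → (φ(0),φ(6)) = (0,10) ∈ E(G2) ✓
  (1,3) → (φ(1),φ(3)) = (5,7) ∈ E(G2) ✓
  (1,5) → (φ(1),φ(5)) = (2,7) ∈ E(G2) ✓
  (1,6) → (φ(1),φ(6)) = (0,7) ∈ E(G2) ✓
  (1,7) → (φ(1),φ(7)) = (3,7) ∈ E(G2) ✓
  (2,3) → (φ(2),φ(3)) = (1,5) ∈ E(G2) ✓
  (2,6) → (φ(2),φ(6)) = (0,1) ∈ E(G2) ✓
  (2,8) → (φ(2),φ(8)) = (1,9) ∈ E(G2) ✓
  (3,4) → (φ(3),φ(4)) = (5,6) ∈ E(G2) ✓
  (3,8) → (φ(3),φ(8)) = (5,9) ∈ E(G2) ✓
  (4,9) → (φ(4),φ(9)) = (4,6) ∈ E(G2) ✓
  (5,8) → (φ(5),φ(8)) = (2,9) ∈ E(G2) ✓
  (5,9) → (φ(5),φ(9)) = (2,4) ∈ E(G2) ✓
  (5,10) → (φ(5),φ(10)) = (2,8) ∈ E(G2) ✓
  (6,7) → (φ(6),φ(7)) = (0,3) ∈ E(G2) ✓
  (6,8) → (φ(6),φ(8)) = (0,9) ∈ E(G2) ✓
  (6,9) → (φ(6),φ(9)) = (0,4) ∈ E(G2) ✓
  (6,10) → (φ(6),φ(10)) = (0,8) ∈ E(G2) ✓
  (7,10) → (φ(7),φ(10)) = (3,8) ∈ E(G2) ✓
  (8,9) → (φ(8),φ(9)) = (4,9) ∈ E(G2) ✓
  (8,10) → (φ(8),φ(10)) = (8,9) ∈ E(G2) ✓
  (9,10) → (φ(9),φ(10)) = (4,8) ∈ E(G2) ✓
All 24 edges of G1 map to edges of G2, and |E(G1)| = |E(G2)| = 24, so φ is a bijection on edges as well as vertices. Hence G1 ≅ G2.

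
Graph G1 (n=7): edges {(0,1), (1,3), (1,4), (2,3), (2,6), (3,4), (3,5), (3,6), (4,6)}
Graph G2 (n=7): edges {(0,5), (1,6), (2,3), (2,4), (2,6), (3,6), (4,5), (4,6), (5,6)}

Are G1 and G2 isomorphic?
Yes, isomorphic

The graphs are isomorphic.
One valid mapping φ: V(G1) → V(G2): 0→0, 1→5, 2→3, 3→6, 4→4, 5→1, 6→2

Verify φ preserves adjacency — for each edge of G1, its image is an edge of G2:
  (0,1) → (φ(0),φ(1)) = (0,5) ∈ E(G2) ✓
  (1,3) → (φ(1),φ(3)) = (5,6) ∈ E(G2) ✓
  (1,4) → (φ(1),φ(4)) = (4,5) ∈ E(G2) ✓
  (2,3) → (φ(2),φ(3)) = (3,6) ∈ E(G2) ✓
  (2,6) → (φ(2),φ(6)) = (2,3) ∈ E(G2) ✓
  (3,4) → (φ(3),φ(4)) = (4,6) ∈ E(G2) ✓
  (3,5) → (φ(3),φ(5)) = (1,6) ∈ E(G2) ✓
  (3,6) → (φ(3),φ(6)) = (2,6) ∈ E(G2) ✓
  (4,6) → (φ(4),φ(6)) = (2,4) ∈ E(G2) ✓
All 9 edges of G1 map to edges of G2, and |E(G1)| = |E(G2)| = 9, so φ is a bijection on edges as well as vertices. Hence G1 ≅ G2.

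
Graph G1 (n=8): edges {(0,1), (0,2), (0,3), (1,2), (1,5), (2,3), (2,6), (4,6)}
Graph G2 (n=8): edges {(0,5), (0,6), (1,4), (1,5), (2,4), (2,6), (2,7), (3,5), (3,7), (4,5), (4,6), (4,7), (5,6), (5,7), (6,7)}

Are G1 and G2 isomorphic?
No, not isomorphic

The graphs are NOT isomorphic.

Counting triangles (3-cliques): G1 has 2, G2 has 10.
Triangle count is an isomorphism invariant, so differing triangle counts rule out isomorphism.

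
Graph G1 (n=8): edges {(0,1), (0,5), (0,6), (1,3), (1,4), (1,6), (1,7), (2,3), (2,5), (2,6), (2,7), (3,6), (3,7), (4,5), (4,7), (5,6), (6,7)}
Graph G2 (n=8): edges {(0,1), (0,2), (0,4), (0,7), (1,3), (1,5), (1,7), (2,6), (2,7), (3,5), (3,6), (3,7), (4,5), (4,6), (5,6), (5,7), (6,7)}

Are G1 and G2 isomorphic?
Yes, isomorphic

The graphs are isomorphic.
One valid mapping φ: V(G1) → V(G2): 0→2, 1→6, 2→1, 3→3, 4→4, 5→0, 6→7, 7→5

Verify φ preserves adjacency — for each edge of G1, its image is an edge of G2:
  (0,1) → (φ(0),φ(1)) = (2,6) ∈ E(G2) ✓
  (0,5) → (φ(0),φ(5)) = (0,2) ∈ E(G2) ✓
  (0,6) → (φ(0),φ(6)) = (2,7) ∈ E(G2) ✓
  (1,3) → (φ(1),φ(3)) = (3,6) ∈ E(G2) ✓
  (1,4) → (φ(1),φ(4)) = (4,6) ∈ E(G2) ✓
  (1,6) → (φ(1),φ(6)) = (6,7) ∈ E(G2) ✓
  (1,7) → (φ(1),φ(7)) = (5,6) ∈ E(G2) ✓
  (2,3) → (φ(2),φ(3)) = (1,3) ∈ E(G2) ✓
  (2,5) → (φ(2),φ(5)) = (0,1) ∈ E(G2) ✓
  (2,6) → (φ(2),φ(6)) = (1,7) ∈ E(G2) ✓
  (2,7) → (φ(2),φ(7)) = (1,5) ∈ E(G2) ✓
  (3,6) → (φ(3),φ(6)) = (3,7) ∈ E(G2) ✓
  (3,7) → (φ(3),φ(7)) = (3,5) ∈ E(G2) ✓
  (4,5) → (φ(4),φ(5)) = (0,4) ∈ E(G2) ✓
  (4,7) → (φ(4),φ(7)) = (4,5) ∈ E(G2) ✓
  (5,6) → (φ(5),φ(6)) = (0,7) ∈ E(G2) ✓
  (6,7) → (φ(6),φ(7)) = (5,7) ∈ E(G2) ✓
All 17 edges of G1 map to edges of G2, and |E(G1)| = |E(G2)| = 17, so φ is a bijection on edges as well as vertices. Hence G1 ≅ G2.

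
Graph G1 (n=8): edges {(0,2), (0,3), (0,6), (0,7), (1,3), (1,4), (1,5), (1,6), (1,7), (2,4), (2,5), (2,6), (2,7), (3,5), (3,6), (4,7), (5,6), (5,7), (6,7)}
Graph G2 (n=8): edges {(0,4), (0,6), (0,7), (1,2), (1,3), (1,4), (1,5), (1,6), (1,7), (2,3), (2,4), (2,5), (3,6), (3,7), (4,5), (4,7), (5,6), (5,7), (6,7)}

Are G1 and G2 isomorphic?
Yes, isomorphic

The graphs are isomorphic.
One valid mapping φ: V(G1) → V(G2): 0→3, 1→4, 2→6, 3→2, 4→0, 5→5, 6→1, 7→7

Verify φ preserves adjacency — for each edge of G1, its image is an edge of G2:
  (0,2) → (φ(0),φ(2)) = (3,6) ∈ E(G2) ✓
  (0,3) → (φ(0),φ(3)) = (2,3) ∈ E(G2) ✓
  (0,6) → (φ(0),φ(6)) = (1,3) ∈ E(G2) ✓
  (0,7) → (φ(0),φ(7)) = (3,7) ∈ E(G2) ✓
  (1,3) → (φ(1),φ(3)) = (2,4) ∈ E(G2) ✓
  (1,4) → (φ(1),φ(4)) = (0,4) ∈ E(G2) ✓
  (1,5) → (φ(1),φ(5)) = (4,5) ∈ E(G2) ✓
  (1,6) → (φ(1),φ(6)) = (1,4) ∈ E(G2) ✓
  (1,7) → (φ(1),φ(7)) = (4,7) ∈ E(G2) ✓
  (2,4) → (φ(2),φ(4)) = (0,6) ∈ E(G2) ✓
  (2,5) → (φ(2),φ(5)) = (5,6) ∈ E(G2) ✓
  (2,6) → (φ(2),φ(6)) = (1,6) ∈ E(G2) ✓
  (2,7) → (φ(2),φ(7)) = (6,7) ∈ E(G2) ✓
  (3,5) → (φ(3),φ(5)) = (2,5) ∈ E(G2) ✓
  (3,6) → (φ(3),φ(6)) = (1,2) ∈ E(G2) ✓
  (4,7) → (φ(4),φ(7)) = (0,7) ∈ E(G2) ✓
  (5,6) → (φ(5),φ(6)) = (1,5) ∈ E(G2) ✓
  (5,7) → (φ(5),φ(7)) = (5,7) ∈ E(G2) ✓
  (6,7) → (φ(6),φ(7)) = (1,7) ∈ E(G2) ✓
All 19 edges of G1 map to edges of G2, and |E(G1)| = |E(G2)| = 19, so φ is a bijection on edges as well as vertices. Hence G1 ≅ G2.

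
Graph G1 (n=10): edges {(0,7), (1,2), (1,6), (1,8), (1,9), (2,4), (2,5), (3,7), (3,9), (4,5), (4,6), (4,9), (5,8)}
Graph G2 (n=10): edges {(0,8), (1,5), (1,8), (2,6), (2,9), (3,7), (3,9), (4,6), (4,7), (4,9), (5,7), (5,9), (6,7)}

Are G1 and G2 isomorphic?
Yes, isomorphic

The graphs are isomorphic.
One valid mapping φ: V(G1) → V(G2): 0→0, 1→9, 2→4, 3→1, 4→7, 5→6, 6→3, 7→8, 8→2, 9→5

Verify φ preserves adjacency — for each edge of G1, its image is an edge of G2:
  (0,7) → (φ(0),φ(7)) = (0,8) ∈ E(G2) ✓
  (1,2) → (φ(1),φ(2)) = (4,9) ∈ E(G2) ✓
  (1,6) → (φ(1),φ(6)) = (3,9) ∈ E(G2) ✓
  (1,8) → (φ(1),φ(8)) = (2,9) ∈ E(G2) ✓
  (1,9) → (φ(1),φ(9)) = (5,9) ∈ E(G2) ✓
  (2,4) → (φ(2),φ(4)) = (4,7) ∈ E(G2) ✓
  (2,5) → (φ(2),φ(5)) = (4,6) ∈ E(G2) ✓
  (3,7) → (φ(3),φ(7)) = (1,8) ∈ E(G2) ✓
  (3,9) → (φ(3),φ(9)) = (1,5) ∈ E(G2) ✓
  (4,5) → (φ(4),φ(5)) = (6,7) ∈ E(G2) ✓
  (4,6) → (φ(4),φ(6)) = (3,7) ∈ E(G2) ✓
  (4,9) → (φ(4),φ(9)) = (5,7) ∈ E(G2) ✓
  (5,8) → (φ(5),φ(8)) = (2,6) ∈ E(G2) ✓
All 13 edges of G1 map to edges of G2, and |E(G1)| = |E(G2)| = 13, so φ is a bijection on edges as well as vertices. Hence G1 ≅ G2.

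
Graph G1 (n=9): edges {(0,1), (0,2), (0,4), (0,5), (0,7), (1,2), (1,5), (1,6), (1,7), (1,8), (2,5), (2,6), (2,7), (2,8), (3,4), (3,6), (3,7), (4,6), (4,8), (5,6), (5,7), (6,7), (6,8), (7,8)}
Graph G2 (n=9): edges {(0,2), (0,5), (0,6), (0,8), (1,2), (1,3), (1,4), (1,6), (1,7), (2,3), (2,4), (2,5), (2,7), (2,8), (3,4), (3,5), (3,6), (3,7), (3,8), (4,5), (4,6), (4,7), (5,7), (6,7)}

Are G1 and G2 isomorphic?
Yes, isomorphic

The graphs are isomorphic.
One valid mapping φ: V(G1) → V(G2): 0→6, 1→4, 2→7, 3→8, 4→0, 5→1, 6→2, 7→3, 8→5

Verify φ preserves adjacency — for each edge of G1, its image is an edge of G2:
  (0,1) → (φ(0),φ(1)) = (4,6) ∈ E(G2) ✓
  (0,2) → (φ(0),φ(2)) = (6,7) ∈ E(G2) ✓
  (0,4) → (φ(0),φ(4)) = (0,6) ∈ E(G2) ✓
  (0,5) → (φ(0),φ(5)) = (1,6) ∈ E(G2) ✓
  (0,7) → (φ(0),φ(7)) = (3,6) ∈ E(G2) ✓
  (1,2) → (φ(1),φ(2)) = (4,7) ∈ E(G2) ✓
  (1,5) → (φ(1),φ(5)) = (1,4) ∈ E(G2) ✓
  (1,6) → (φ(1),φ(6)) = (2,4) ∈ E(G2) ✓
  (1,7) → (φ(1),φ(7)) = (3,4) ∈ E(G2) ✓
  (1,8) → (φ(1),φ(8)) = (4,5) ∈ E(G2) ✓
  (2,5) → (φ(2),φ(5)) = (1,7) ∈ E(G2) ✓
  (2,6) → (φ(2),φ(6)) = (2,7) ∈ E(G2) ✓
  (2,7) → (φ(2),φ(7)) = (3,7) ∈ E(G2) ✓
  (2,8) → (φ(2),φ(8)) = (5,7) ∈ E(G2) ✓
  (3,4) → (φ(3),φ(4)) = (0,8) ∈ E(G2) ✓
  (3,6) → (φ(3),φ(6)) = (2,8) ∈ E(G2) ✓
  (3,7) → (φ(3),φ(7)) = (3,8) ∈ E(G2) ✓
  (4,6) → (φ(4),φ(6)) = (0,2) ∈ E(G2) ✓
  (4,8) → (φ(4),φ(8)) = (0,5) ∈ E(G2) ✓
  (5,6) → (φ(5),φ(6)) = (1,2) ∈ E(G2) ✓
  (5,7) → (φ(5),φ(7)) = (1,3) ∈ E(G2) ✓
  (6,7) → (φ(6),φ(7)) = (2,3) ∈ E(G2) ✓
  (6,8) → (φ(6),φ(8)) = (2,5) ∈ E(G2) ✓
  (7,8) → (φ(7),φ(8)) = (3,5) ∈ E(G2) ✓
All 24 edges of G1 map to edges of G2, and |E(G1)| = |E(G2)| = 24, so φ is a bijection on edges as well as vertices. Hence G1 ≅ G2.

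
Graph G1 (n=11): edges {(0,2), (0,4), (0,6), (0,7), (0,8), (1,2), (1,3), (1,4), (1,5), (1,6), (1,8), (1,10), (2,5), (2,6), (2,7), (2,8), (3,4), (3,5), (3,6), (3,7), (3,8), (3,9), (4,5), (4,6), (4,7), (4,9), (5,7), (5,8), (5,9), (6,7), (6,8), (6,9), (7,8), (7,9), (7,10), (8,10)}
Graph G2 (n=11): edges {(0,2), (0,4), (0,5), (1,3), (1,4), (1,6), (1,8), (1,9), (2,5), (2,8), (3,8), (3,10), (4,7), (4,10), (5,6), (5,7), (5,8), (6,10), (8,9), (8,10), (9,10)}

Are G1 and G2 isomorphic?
No, not isomorphic

The graphs are NOT isomorphic.

Degrees in G1: deg(0)=5, deg(1)=7, deg(2)=6, deg(3)=7, deg(4)=7, deg(5)=7, deg(6)=8, deg(7)=9, deg(8)=8, deg(9)=5, deg(10)=3.
Sorted degree sequence of G1: [9, 8, 8, 7, 7, 7, 7, 6, 5, 5, 3].
Degrees in G2: deg(0)=3, deg(1)=5, deg(2)=3, deg(3)=3, deg(4)=4, deg(5)=5, deg(6)=3, deg(7)=2, deg(8)=6, deg(9)=3, deg(10)=5.
Sorted degree sequence of G2: [6, 5, 5, 5, 4, 3, 3, 3, 3, 3, 2].
The (sorted) degree sequence is an isomorphism invariant, so since G1 and G2 have different degree sequences they cannot be isomorphic.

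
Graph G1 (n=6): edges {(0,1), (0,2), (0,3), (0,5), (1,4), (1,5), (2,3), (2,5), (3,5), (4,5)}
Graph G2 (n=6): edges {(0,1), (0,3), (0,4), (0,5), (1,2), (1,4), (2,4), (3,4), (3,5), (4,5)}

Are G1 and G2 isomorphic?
Yes, isomorphic

The graphs are isomorphic.
One valid mapping φ: V(G1) → V(G2): 0→0, 1→1, 2→3, 3→5, 4→2, 5→4

Verify φ preserves adjacency — for each edge of G1, its image is an edge of G2:
  (0,1) → (φ(0),φ(1)) = (0,1) ∈ E(G2) ✓
  (0,2) → (φ(0),φ(2)) = (0,3) ∈ E(G2) ✓
  (0,3) → (φ(0),φ(3)) = (0,5) ∈ E(G2) ✓
  (0,5) → (φ(0),φ(5)) = (0,4) ∈ E(G2) ✓
  (1,4) → (φ(1),φ(4)) = (1,2) ∈ E(G2) ✓
  (1,5) → (φ(1),φ(5)) = (1,4) ∈ E(G2) ✓
  (2,3) → (φ(2),φ(3)) = (3,5) ∈ E(G2) ✓
  (2,5) → (φ(2),φ(5)) = (3,4) ∈ E(G2) ✓
  (3,5) → (φ(3),φ(5)) = (4,5) ∈ E(G2) ✓
  (4,5) → (φ(4),φ(5)) = (2,4) ∈ E(G2) ✓
All 10 edges of G1 map to edges of G2, and |E(G1)| = |E(G2)| = 10, so φ is a bijection on edges as well as vertices. Hence G1 ≅ G2.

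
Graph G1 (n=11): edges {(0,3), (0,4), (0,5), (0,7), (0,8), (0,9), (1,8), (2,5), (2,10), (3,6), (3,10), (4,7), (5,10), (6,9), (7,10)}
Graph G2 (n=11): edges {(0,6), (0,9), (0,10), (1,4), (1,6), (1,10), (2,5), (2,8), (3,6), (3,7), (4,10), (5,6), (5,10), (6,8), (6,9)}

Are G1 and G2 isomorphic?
Yes, isomorphic

The graphs are isomorphic.
One valid mapping φ: V(G1) → V(G2): 0→6, 1→7, 2→4, 3→5, 4→9, 5→1, 6→2, 7→0, 8→3, 9→8, 10→10

Verify φ preserves adjacency — for each edge of G1, its image is an edge of G2:
  (0,3) → (φ(0),φ(3)) = (5,6) ∈ E(G2) ✓
  (0,4) → (φ(0),φ(4)) = (6,9) ∈ E(G2) ✓
  (0,5) → (φ(0),φ(5)) = (1,6) ∈ E(G2) ✓
  (0,7) → (φ(0),φ(7)) = (0,6) ∈ E(G2) ✓
  (0,8) → (φ(0),φ(8)) = (3,6) ∈ E(G2) ✓
  (0,9) → (φ(0),φ(9)) = (6,8) ∈ E(G2) ✓
  (1,8) → (φ(1),φ(8)) = (3,7) ∈ E(G2) ✓
  (2,5) → (φ(2),φ(5)) = (1,4) ∈ E(G2) ✓
  (2,10) → (φ(2),φ(10)) = (4,10) ∈ E(G2) ✓
  (3,6) → (φ(3),φ(6)) = (2,5) ∈ E(G2) ✓
  (3,10) → (φ(3),φ(10)) = (5,10) ∈ E(G2) ✓
  (4,7) → (φ(4),φ(7)) = (0,9) ∈ E(G2) ✓
  (5,10) → (φ(5),φ(10)) = (1,10) ∈ E(G2) ✓
  (6,9) → (φ(6),φ(9)) = (2,8) ∈ E(G2) ✓
  (7,10) → (φ(7),φ(10)) = (0,10) ∈ E(G2) ✓
All 15 edges of G1 map to edges of G2, and |E(G1)| = |E(G2)| = 15, so φ is a bijection on edges as well as vertices. Hence G1 ≅ G2.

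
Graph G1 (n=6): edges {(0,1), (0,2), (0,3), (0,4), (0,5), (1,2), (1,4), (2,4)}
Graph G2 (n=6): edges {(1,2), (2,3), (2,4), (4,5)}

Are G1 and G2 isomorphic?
No, not isomorphic

The graphs are NOT isomorphic.

Connected components of G1: 1 component(s) with vertex sets [[0, 1, 2, 3, 4, 5]], sizes [6].
Connected components of G2: 2 component(s) with vertex sets [[0], [1, 2, 3, 4, 5]], sizes [1, 5].
The number of connected components (and the multiset of component sizes) is an isomorphism invariant — an isomorphism maps each component of G1 bijectively onto a component of G2. Since G1 has 1 component(s) and G2 has 2, they cannot be isomorphic.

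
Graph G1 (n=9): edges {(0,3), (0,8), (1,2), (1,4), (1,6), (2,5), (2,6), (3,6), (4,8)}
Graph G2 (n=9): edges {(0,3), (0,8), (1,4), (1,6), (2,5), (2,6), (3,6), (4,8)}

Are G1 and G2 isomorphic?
No, not isomorphic

The graphs are NOT isomorphic.

Counting edges: G1 has 9 edge(s); G2 has 8 edge(s).
Edge count is an isomorphism invariant (a bijection on vertices induces a bijection on edges), so differing edge counts rule out isomorphism.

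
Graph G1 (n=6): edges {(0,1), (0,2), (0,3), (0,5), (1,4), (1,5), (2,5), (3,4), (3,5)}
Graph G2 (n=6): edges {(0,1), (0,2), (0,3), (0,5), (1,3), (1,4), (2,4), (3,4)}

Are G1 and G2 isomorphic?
No, not isomorphic

The graphs are NOT isomorphic.

Counting triangles (3-cliques): G1 has 3, G2 has 2.
Triangle count is an isomorphism invariant, so differing triangle counts rule out isomorphism.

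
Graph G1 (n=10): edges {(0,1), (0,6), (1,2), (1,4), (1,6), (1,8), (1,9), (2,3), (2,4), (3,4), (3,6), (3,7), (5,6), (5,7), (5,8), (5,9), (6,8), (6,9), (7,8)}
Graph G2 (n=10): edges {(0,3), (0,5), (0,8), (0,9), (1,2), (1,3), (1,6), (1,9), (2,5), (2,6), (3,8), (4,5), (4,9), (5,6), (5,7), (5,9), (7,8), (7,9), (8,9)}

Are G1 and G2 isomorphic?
Yes, isomorphic

The graphs are isomorphic.
One valid mapping φ: V(G1) → V(G2): 0→4, 1→5, 2→2, 3→1, 4→6, 5→8, 6→9, 7→3, 8→0, 9→7

Verify φ preserves adjacency — for each edge of G1, its image is an edge of G2:
  (0,1) → (φ(0),φ(1)) = (4,5) ∈ E(G2) ✓
  (0,6) → (φ(0),φ(6)) = (4,9) ∈ E(G2) ✓
  (1,2) → (φ(1),φ(2)) = (2,5) ∈ E(G2) ✓
  (1,4) → (φ(1),φ(4)) = (5,6) ∈ E(G2) ✓
  (1,6) → (φ(1),φ(6)) = (5,9) ∈ E(G2) ✓
  (1,8) → (φ(1),φ(8)) = (0,5) ∈ E(G2) ✓
  (1,9) → (φ(1),φ(9)) = (5,7) ∈ E(G2) ✓
  (2,3) → (φ(2),φ(3)) = (1,2) ∈ E(G2) ✓
  (2,4) → (φ(2),φ(4)) = (2,6) ∈ E(G2) ✓
  (3,4) → (φ(3),φ(4)) = (1,6) ∈ E(G2) ✓
  (3,6) → (φ(3),φ(6)) = (1,9) ∈ E(G2) ✓
  (3,7) → (φ(3),φ(7)) = (1,3) ∈ E(G2) ✓
  (5,6) → (φ(5),φ(6)) = (8,9) ∈ E(G2) ✓
  (5,7) → (φ(5),φ(7)) = (3,8) ∈ E(G2) ✓
  (5,8) → (φ(5),φ(8)) = (0,8) ∈ E(G2) ✓
  (5,9) → (φ(5),φ(9)) = (7,8) ∈ E(G2) ✓
  (6,8) → (φ(6),φ(8)) = (0,9) ∈ E(G2) ✓
  (6,9) → (φ(6),φ(9)) = (7,9) ∈ E(G2) ✓
  (7,8) → (φ(7),φ(8)) = (0,3) ∈ E(G2) ✓
All 19 edges of G1 map to edges of G2, and |E(G1)| = |E(G2)| = 19, so φ is a bijection on edges as well as vertices. Hence G1 ≅ G2.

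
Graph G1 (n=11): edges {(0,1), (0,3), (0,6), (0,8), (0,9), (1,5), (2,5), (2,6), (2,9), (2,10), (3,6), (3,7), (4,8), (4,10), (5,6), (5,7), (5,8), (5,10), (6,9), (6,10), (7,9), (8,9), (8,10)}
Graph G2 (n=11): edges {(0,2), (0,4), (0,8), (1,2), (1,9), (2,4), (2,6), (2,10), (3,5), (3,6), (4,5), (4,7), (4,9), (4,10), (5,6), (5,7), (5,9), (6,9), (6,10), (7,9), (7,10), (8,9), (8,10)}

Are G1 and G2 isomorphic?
Yes, isomorphic

The graphs are isomorphic.
One valid mapping φ: V(G1) → V(G2): 0→2, 1→1, 2→7, 3→0, 4→3, 5→9, 6→4, 7→8, 8→6, 9→10, 10→5

Verify φ preserves adjacency — for each edge of G1, its image is an edge of G2:
  (0,1) → (φ(0),φ(1)) = (1,2) ∈ E(G2) ✓
  (0,3) → (φ(0),φ(3)) = (0,2) ∈ E(G2) ✓
  (0,6) → (φ(0),φ(6)) = (2,4) ∈ E(G2) ✓
  (0,8) → (φ(0),φ(8)) = (2,6) ∈ E(G2) ✓
  (0,9) → (φ(0),φ(9)) = (2,10) ∈ E(G2) ✓
  (1,5) → (φ(1),φ(5)) = (1,9) ∈ E(G2) ✓
  (2,5) → (φ(2),φ(5)) = (7,9) ∈ E(G2) ✓
  (2,6) → (φ(2),φ(6)) = (4,7) ∈ E(G2) ✓
  (2,9) → (φ(2),φ(9)) = (7,10) ∈ E(G2) ✓
  (2,10) → (φ(2),φ(10)) = (5,7) ∈ E(G2) ✓
  (3,6) → (φ(3),φ(6)) = (0,4) ∈ E(G2) ✓
  (3,7) → (φ(3),φ(7)) = (0,8) ∈ E(G2) ✓
  (4,8) → (φ(4),φ(8)) = (3,6) ∈ E(G2) ✓
  (4,10) → (φ(4),φ(10)) = (3,5) ∈ E(G2) ✓
  (5,6) → (φ(5),φ(6)) = (4,9) ∈ E(G2) ✓
  (5,7) → (φ(5),φ(7)) = (8,9) ∈ E(G2) ✓
  (5,8) → (φ(5),φ(8)) = (6,9) ∈ E(G2) ✓
  (5,10) → (φ(5),φ(10)) = (5,9) ∈ E(G2) ✓
  (6,9) → (φ(6),φ(9)) = (4,10) ∈ E(G2) ✓
  (6,10) → (φ(6),φ(10)) = (4,5) ∈ E(G2) ✓
  (7,9) → (φ(7),φ(9)) = (8,10) ∈ E(G2) ✓
  (8,9) → (φ(8),φ(9)) = (6,10) ∈ E(G2) ✓
  (8,10) → (φ(8),φ(10)) = (5,6) ∈ E(G2) ✓
All 23 edges of G1 map to edges of G2, and |E(G1)| = |E(G2)| = 23, so φ is a bijection on edges as well as vertices. Hence G1 ≅ G2.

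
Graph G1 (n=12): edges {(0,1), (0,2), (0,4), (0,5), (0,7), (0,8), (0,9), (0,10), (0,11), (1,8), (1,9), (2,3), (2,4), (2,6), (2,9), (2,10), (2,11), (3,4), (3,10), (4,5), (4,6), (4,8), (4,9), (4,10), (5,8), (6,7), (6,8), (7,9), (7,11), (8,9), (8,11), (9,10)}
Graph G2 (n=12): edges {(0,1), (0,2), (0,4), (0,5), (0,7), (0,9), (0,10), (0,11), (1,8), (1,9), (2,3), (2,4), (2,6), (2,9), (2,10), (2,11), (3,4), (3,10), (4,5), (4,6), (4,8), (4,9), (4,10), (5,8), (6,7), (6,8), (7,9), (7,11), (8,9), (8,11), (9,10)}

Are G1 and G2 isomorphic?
No, not isomorphic

The graphs are NOT isomorphic.

Counting edges: G1 has 32 edge(s); G2 has 31 edge(s).
Edge count is an isomorphism invariant (a bijection on vertices induces a bijection on edges), so differing edge counts rule out isomorphism.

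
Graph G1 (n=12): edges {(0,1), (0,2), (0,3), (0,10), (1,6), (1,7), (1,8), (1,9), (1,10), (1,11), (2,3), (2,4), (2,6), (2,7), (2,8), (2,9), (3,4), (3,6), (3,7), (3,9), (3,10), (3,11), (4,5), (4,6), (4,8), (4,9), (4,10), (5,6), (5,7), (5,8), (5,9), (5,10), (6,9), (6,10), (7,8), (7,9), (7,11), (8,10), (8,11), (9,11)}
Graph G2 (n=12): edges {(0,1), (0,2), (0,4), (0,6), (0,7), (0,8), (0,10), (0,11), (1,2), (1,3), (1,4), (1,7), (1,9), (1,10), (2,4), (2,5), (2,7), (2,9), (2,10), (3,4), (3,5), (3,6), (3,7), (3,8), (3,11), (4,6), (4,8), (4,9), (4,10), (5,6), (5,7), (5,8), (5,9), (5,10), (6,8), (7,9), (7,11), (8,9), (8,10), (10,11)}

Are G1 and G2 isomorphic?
Yes, isomorphic

The graphs are isomorphic.
One valid mapping φ: V(G1) → V(G2): 0→11, 1→3, 2→10, 3→0, 4→2, 5→9, 6→1, 7→8, 8→5, 9→4, 10→7, 11→6

Verify φ preserves adjacency — for each edge of G1, its image is an edge of G2:
  (0,1) → (φ(0),φ(1)) = (3,11) ∈ E(G2) ✓
  (0,2) → (φ(0),φ(2)) = (10,11) ∈ E(G2) ✓
  (0,3) → (φ(0),φ(3)) = (0,11) ∈ E(G2) ✓
  (0,10) → (φ(0),φ(10)) = (7,11) ∈ E(G2) ✓
  (1,6) → (φ(1),φ(6)) = (1,3) ∈ E(G2) ✓
  (1,7) → (φ(1),φ(7)) = (3,8) ∈ E(G2) ✓
  (1,8) → (φ(1),φ(8)) = (3,5) ∈ E(G2) ✓
  (1,9) → (φ(1),φ(9)) = (3,4) ∈ E(G2) ✓
  (1,10) → (φ(1),φ(10)) = (3,7) ∈ E(G2) ✓
  (1,11) → (φ(1),φ(11)) = (3,6) ∈ E(G2) ✓
  (2,3) → (φ(2),φ(3)) = (0,10) ∈ E(G2) ✓
  (2,4) → (φ(2),φ(4)) = (2,10) ∈ E(G2) ✓
  (2,6) → (φ(2),φ(6)) = (1,10) ∈ E(G2) ✓
  (2,7) → (φ(2),φ(7)) = (8,10) ∈ E(G2) ✓
  (2,8) → (φ(2),φ(8)) = (5,10) ∈ E(G2) ✓
  (2,9) → (φ(2),φ(9)) = (4,10) ∈ E(G2) ✓
  (3,4) → (φ(3),φ(4)) = (0,2) ∈ E(G2) ✓
  (3,6) → (φ(3),φ(6)) = (0,1) ∈ E(G2) ✓
  (3,7) → (φ(3),φ(7)) = (0,8) ∈ E(G2) ✓
  (3,9) → (φ(3),φ(9)) = (0,4) ∈ E(G2) ✓
  (3,10) → (φ(3),φ(10)) = (0,7) ∈ E(G2) ✓
  (3,11) → (φ(3),φ(11)) = (0,6) ∈ E(G2) ✓
  (4,5) → (φ(4),φ(5)) = (2,9) ∈ E(G2) ✓
  (4,6) → (φ(4),φ(6)) = (1,2) ∈ E(G2) ✓
  (4,8) → (φ(4),φ(8)) = (2,5) ∈ E(G2) ✓
  (4,9) → (φ(4),φ(9)) = (2,4) ∈ E(G2) ✓
  (4,10) → (φ(4),φ(10)) = (2,7) ∈ E(G2) ✓
  (5,6) → (φ(5),φ(6)) = (1,9) ∈ E(G2) ✓
  (5,7) → (φ(5),φ(7)) = (8,9) ∈ E(G2) ✓
  (5,8) → (φ(5),φ(8)) = (5,9) ∈ E(G2) ✓
  (5,9) → (φ(5),φ(9)) = (4,9) ∈ E(G2) ✓
  (5,10) → (φ(5),φ(10)) = (7,9) ∈ E(G2) ✓
  (6,9) → (φ(6),φ(9)) = (1,4) ∈ E(G2) ✓
  (6,10) → (φ(6),φ(10)) = (1,7) ∈ E(G2) ✓
  (7,8) → (φ(7),φ(8)) = (5,8) ∈ E(G2) ✓
  (7,9) → (φ(7),φ(9)) = (4,8) ∈ E(G2) ✓
  (7,11) → (φ(7),φ(11)) = (6,8) ∈ E(G2) ✓
  (8,10) → (φ(8),φ(10)) = (5,7) ∈ E(G2) ✓
  (8,11) → (φ(8),φ(11)) = (5,6) ∈ E(G2) ✓
  (9,11) → (φ(9),φ(11)) = (4,6) ∈ E(G2) ✓
All 40 edges of G1 map to edges of G2, and |E(G1)| = |E(G2)| = 40, so φ is a bijection on edges as well as vertices. Hence G1 ≅ G2.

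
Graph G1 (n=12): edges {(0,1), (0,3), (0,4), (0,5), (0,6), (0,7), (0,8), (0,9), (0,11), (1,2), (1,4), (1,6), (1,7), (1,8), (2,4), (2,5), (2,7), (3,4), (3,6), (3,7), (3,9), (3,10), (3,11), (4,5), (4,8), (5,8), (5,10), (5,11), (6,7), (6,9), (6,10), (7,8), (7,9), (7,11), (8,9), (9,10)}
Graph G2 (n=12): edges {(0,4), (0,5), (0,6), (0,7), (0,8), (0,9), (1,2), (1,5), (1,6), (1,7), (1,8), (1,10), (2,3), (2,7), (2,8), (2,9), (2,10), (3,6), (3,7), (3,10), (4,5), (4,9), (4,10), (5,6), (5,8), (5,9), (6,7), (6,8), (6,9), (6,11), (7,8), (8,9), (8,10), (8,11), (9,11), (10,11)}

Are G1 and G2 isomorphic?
Yes, isomorphic

The graphs are isomorphic.
One valid mapping φ: V(G1) → V(G2): 0→8, 1→7, 2→3, 3→9, 4→2, 5→10, 6→0, 7→6, 8→1, 9→5, 10→4, 11→11

Verify φ preserves adjacency — for each edge of G1, its image is an edge of G2:
  (0,1) → (φ(0),φ(1)) = (7,8) ∈ E(G2) ✓
  (0,3) → (φ(0),φ(3)) = (8,9) ∈ E(G2) ✓
  (0,4) → (φ(0),φ(4)) = (2,8) ∈ E(G2) ✓
  (0,5) → (φ(0),φ(5)) = (8,10) ∈ E(G2) ✓
  (0,6) → (φ(0),φ(6)) = (0,8) ∈ E(G2) ✓
  (0,7) → (φ(0),φ(7)) = (6,8) ∈ E(G2) ✓
  (0,8) → (φ(0),φ(8)) = (1,8) ∈ E(G2) ✓
  (0,9) → (φ(0),φ(9)) = (5,8) ∈ E(G2) ✓
  (0,11) → (φ(0),φ(11)) = (8,11) ∈ E(G2) ✓
  (1,2) → (φ(1),φ(2)) = (3,7) ∈ E(G2) ✓
  (1,4) → (φ(1),φ(4)) = (2,7) ∈ E(G2) ✓
  (1,6) → (φ(1),φ(6)) = (0,7) ∈ E(G2) ✓
  (1,7) → (φ(1),φ(7)) = (6,7) ∈ E(G2) ✓
  (1,8) → (φ(1),φ(8)) = (1,7) ∈ E(G2) ✓
  (2,4) → (φ(2),φ(4)) = (2,3) ∈ E(G2) ✓
  (2,5) → (φ(2),φ(5)) = (3,10) ∈ E(G2) ✓
  (2,7) → (φ(2),φ(7)) = (3,6) ∈ E(G2) ✓
  (3,4) → (φ(3),φ(4)) = (2,9) ∈ E(G2) ✓
  (3,6) → (φ(3),φ(6)) = (0,9) ∈ E(G2) ✓
  (3,7) → (φ(3),φ(7)) = (6,9) ∈ E(G2) ✓
  (3,9) → (φ(3),φ(9)) = (5,9) ∈ E(G2) ✓
  (3,10) → (φ(3),φ(10)) = (4,9) ∈ E(G2) ✓
  (3,11) → (φ(3),φ(11)) = (9,11) ∈ E(G2) ✓
  (4,5) → (φ(4),φ(5)) = (2,10) ∈ E(G2) ✓
  (4,8) → (φ(4),φ(8)) = (1,2) ∈ E(G2) ✓
  (5,8) → (φ(5),φ(8)) = (1,10) ∈ E(G2) ✓
  (5,10) → (φ(5),φ(10)) = (4,10) ∈ E(G2) ✓
  (5,11) → (φ(5),φ(11)) = (10,11) ∈ E(G2) ✓
  (6,7) → (φ(6),φ(7)) = (0,6) ∈ E(G2) ✓
  (6,9) → (φ(6),φ(9)) = (0,5) ∈ E(G2) ✓
  (6,10) → (φ(6),φ(10)) = (0,4) ∈ E(G2) ✓
  (7,8) → (φ(7),φ(8)) = (1,6) ∈ E(G2) ✓
  (7,9) → (φ(7),φ(9)) = (5,6) ∈ E(G2) ✓
  (7,11) → (φ(7),φ(11)) = (6,11) ∈ E(G2) ✓
  (8,9) → (φ(8),φ(9)) = (1,5) ∈ E(G2) ✓
  (9,10) → (φ(9),φ(10)) = (4,5) ∈ E(G2) ✓
All 36 edges of G1 map to edges of G2, and |E(G1)| = |E(G2)| = 36, so φ is a bijection on edges as well as vertices. Hence G1 ≅ G2.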